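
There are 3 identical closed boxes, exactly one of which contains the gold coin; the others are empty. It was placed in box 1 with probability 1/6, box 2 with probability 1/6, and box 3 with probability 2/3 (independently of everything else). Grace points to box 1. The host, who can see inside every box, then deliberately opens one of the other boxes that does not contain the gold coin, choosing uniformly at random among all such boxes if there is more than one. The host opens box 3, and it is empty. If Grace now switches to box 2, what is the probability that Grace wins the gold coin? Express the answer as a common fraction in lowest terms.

Apply Bayes' rule, conditioning on where the gold coin actually is.
If it is in box 1 (prior 1/6): the host has 2 equally likely choices, so probability 1/2; weight (1/6)·(1/2) = 1/12.
If it is in box 2 (prior 1/6): the host has no choice, probability 1; weight (1/6)·1 = 1/6.
If it is in box 3 (prior 2/3): the host opened box 3, so this case is ruled out; weight (2/3)·0 = 0.
The weights sum to 1/4.
So P(the gold coin in box 2 | the host opened box 3) = (1/6) / (1/4) = 2/3.

2/3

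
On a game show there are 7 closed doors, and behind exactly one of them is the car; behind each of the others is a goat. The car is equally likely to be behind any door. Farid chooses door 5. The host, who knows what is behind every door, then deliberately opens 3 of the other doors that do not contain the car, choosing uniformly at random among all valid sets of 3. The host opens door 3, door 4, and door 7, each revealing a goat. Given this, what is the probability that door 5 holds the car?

1/7

Consider each possible location of the car in turn.
If it is behind any of doors 1, 2, and 6 (prior 1/7 each): the host has 10 equally likely choices, so probability 1/10; weight (1/7)·(1/10) = 1/70 each.
If it is behind any of doors 3, 4, and 7 (prior 1/7 each): that door was opened and seen not to hold the prize — ruled out; weight (1/7)·0 = 0 each.
If it is behind door 5 (prior 1/7): the host has 20 equally likely choices, so probability 1/20; weight (1/7)·(1/20) = 1/140.
The weights sum to 1/20.
So P(the car behind door 5 | the host opened door 3, door 4, and door 7) = (1/140) / (1/20) = 1/7.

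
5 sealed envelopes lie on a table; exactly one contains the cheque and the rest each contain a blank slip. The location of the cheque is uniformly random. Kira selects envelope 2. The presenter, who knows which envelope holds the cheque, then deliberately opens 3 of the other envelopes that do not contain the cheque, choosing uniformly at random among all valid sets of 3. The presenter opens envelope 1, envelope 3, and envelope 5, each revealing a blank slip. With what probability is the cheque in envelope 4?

4/5

Consider each possible location of the cheque in turn.
If it is in any of envelopes 1, 3, and 5 (prior 1/5 each): that envelope was opened and seen not to hold the prize — ruled out; weight (1/5)·0 = 0 each.
If it is in envelope 2 (prior 1/5): the presenter has 4 equally likely choices, so probability 1/4; weight (1/5)·(1/4) = 1/20.
If it is in envelope 4 (prior 1/5): the presenter has no choice, probability 1; weight (1/5)·1 = 1/5.
The weights sum to 1/4.
So P(the cheque in envelope 4 | the presenter opened envelope 1, envelope 3, and envelope 5) = (1/5) / (1/4) = 4/5.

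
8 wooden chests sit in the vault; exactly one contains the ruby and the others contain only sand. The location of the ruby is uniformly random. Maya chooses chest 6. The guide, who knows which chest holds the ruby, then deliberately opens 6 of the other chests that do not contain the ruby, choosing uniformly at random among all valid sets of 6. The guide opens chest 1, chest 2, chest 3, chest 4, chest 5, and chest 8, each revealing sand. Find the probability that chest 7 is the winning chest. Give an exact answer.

7/8

Apply Bayes' rule, conditioning on where the ruby actually is.
If it is in any of chests 1, 2, 3, 4, 5, and 8 (prior 1/8 each): that chest was opened and seen not to hold the prize — ruled out; weight (1/8)·0 = 0 each.
If it is in chest 6 (prior 1/8): the guide has 7 equally likely choices, so probability 1/7; weight (1/8)·(1/7) = 1/56.
If it is in chest 7 (prior 1/8): the guide has no choice, probability 1; weight (1/8)·1 = 1/8.
The weights sum to 1/7.
So P(the ruby in chest 7 | the guide opened chest 1, chest 2, chest 3, chest 4, chest 5, and chest 8) = (1/8) / (1/7) = 7/8.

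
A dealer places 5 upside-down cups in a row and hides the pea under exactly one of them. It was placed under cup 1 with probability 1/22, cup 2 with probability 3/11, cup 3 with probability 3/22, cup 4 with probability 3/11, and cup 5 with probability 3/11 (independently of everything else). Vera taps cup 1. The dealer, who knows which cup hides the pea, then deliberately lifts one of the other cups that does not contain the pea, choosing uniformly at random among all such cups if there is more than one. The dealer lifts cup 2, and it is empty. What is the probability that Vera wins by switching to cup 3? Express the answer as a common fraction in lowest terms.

4/21

Consider each possible location of the pea in turn.
If it is under cup 1 (prior 1/22): the dealer has 4 equally likely choices, so probability 1/4; weight (1/22)·(1/4) = 1/88.
If it is under cup 2 (prior 3/11): the dealer opened cup 2, so this case is ruled out; weight (3/11)·0 = 0.
If it is under cup 3 (prior 3/22): the dealer has 3 equally likely choices, so probability 1/3; weight (3/22)·(1/3) = 1/22.
If it is under either of cups 4 and 5 (prior 3/11 each): the dealer has 3 equally likely choices, so probability 1/3; weight (3/11)·(1/3) = 1/11 each.
The weights sum to 21/88.
So P(the pea under cup 3 | the dealer opened cup 2) = (1/22) / (21/88) = 4/21.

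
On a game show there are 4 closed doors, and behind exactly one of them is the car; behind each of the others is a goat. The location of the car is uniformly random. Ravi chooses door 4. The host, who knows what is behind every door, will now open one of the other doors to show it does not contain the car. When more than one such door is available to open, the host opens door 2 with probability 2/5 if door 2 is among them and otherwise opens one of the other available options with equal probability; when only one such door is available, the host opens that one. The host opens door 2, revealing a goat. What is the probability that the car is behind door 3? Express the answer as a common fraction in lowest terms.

Condition on the true location of the car.
If it is behind any of doors 1, 3, and 4 (prior 1/4 each): door 2 is available, opened with probability 2/5; weight (1/4)·(2/5) = 1/10 each.
If it is behind door 2 (prior 1/4): the host opened door 2, so this case is ruled out; weight (1/4)·0 = 0.
The weights sum to 3/10.
So P(the car behind door 3 | the host opened door 2) = (1/10) / (3/10) = 1/3.

1/3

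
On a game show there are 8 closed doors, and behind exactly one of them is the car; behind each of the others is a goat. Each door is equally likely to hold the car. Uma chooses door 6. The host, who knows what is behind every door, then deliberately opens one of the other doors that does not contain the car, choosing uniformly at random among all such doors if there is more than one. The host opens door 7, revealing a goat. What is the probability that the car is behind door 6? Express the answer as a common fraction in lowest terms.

1/8

Consider each possible location of the car in turn.
If it is behind any of doors 1, 2, 3, 4, 5, and 8 (prior 1/8 each): the host has 6 equally likely choices, so probability 1/6; weight (1/8)·(1/6) = 1/48 each.
If it is behind door 6 (prior 1/8): the host has 7 equally likely choices, so probability 1/7; weight (1/8)·(1/7) = 1/56.
If it is behind door 7 (prior 1/8): the host opened door 7, so this case is ruled out; weight (1/8)·0 = 0.
The weights sum to 1/7.
So P(the car behind door 6 | the host opened door 7) = (1/56) / (1/7) = 1/8.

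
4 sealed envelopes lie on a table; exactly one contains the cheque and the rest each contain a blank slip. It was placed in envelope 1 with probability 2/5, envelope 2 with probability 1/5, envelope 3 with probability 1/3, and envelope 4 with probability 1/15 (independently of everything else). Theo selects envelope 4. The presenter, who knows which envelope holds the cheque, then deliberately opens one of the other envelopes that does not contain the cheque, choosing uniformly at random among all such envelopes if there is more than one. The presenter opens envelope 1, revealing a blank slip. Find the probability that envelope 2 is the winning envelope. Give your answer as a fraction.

9/26

Condition on the true location of the cheque.
If it is in envelope 1 (prior 2/5): the presenter opened envelope 1, so this case is ruled out; weight (2/5)·0 = 0.
If it is in envelope 2 (prior 1/5): the presenter has 2 equally likely choices, so probability 1/2; weight (1/5)·(1/2) = 1/10.
If it is in envelope 3 (prior 1/3): the presenter has 2 equally likely choices, so probability 1/2; weight (1/3)·(1/2) = 1/6.
If it is in envelope 4 (prior 1/15): the presenter has 3 equally likely choices, so probability 1/3; weight (1/15)·(1/3) = 1/45.
The weights sum to 13/45.
So P(the cheque in envelope 2 | the presenter opened envelope 1) = (1/10) / (13/45) = 9/26.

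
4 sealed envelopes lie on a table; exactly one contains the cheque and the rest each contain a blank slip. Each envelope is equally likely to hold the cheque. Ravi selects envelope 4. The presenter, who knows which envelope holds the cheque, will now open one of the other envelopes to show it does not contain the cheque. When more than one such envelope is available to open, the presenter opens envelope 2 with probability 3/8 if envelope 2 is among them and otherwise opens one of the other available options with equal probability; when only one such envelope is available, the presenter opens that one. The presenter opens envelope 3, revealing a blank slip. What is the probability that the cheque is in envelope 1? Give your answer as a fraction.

10/23

Consider each possible location of the cheque in turn.
If it is in envelope 1 (prior 1/4): envelope 2 is available but not opened, probability 5/8; weight (1/4)·(5/8) = 5/32.
If it is in envelope 2 (prior 1/4): envelope 2 holds the prize so is unavailable; the presenter chooses uniformly among the 2 others, probability 1/2; weight (1/4)·(1/2) = 1/8.
If it is in envelope 3 (prior 1/4): the presenter opened envelope 3, so this case is ruled out; weight (1/4)·0 = 0.
If it is in envelope 4 (prior 1/4): envelope 2 is available but not opened; envelope 3 gets probability (1 − 3/8)/2 = 5/16; weight (1/4)·(5/16) = 5/64.
The weights sum to 23/64.
So P(the cheque in envelope 1 | the presenter opened envelope 3) = (5/32) / (23/64) = 10/23.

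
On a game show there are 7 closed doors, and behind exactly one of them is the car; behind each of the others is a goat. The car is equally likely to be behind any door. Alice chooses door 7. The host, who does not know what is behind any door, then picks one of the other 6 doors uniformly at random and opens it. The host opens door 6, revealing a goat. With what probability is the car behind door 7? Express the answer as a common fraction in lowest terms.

1/6

Apply Bayes' rule, conditioning on where the car actually is.
If it is behind any of doors 1, 2, 3, 4, 5, and 7 (prior 1/7 each): the host picks door 6 with probability 1/6 regardless, and it is not the prize; weight (1/7)·(1/6) = 1/42 each.
If it is behind door 6 (prior 1/7): the host opened door 6, so this case is ruled out; weight (1/7)·0 = 0.
The weights sum to 1/7.
So P(the car behind door 7 | the host opened door 6) = (1/42) / (1/7) = 1/6.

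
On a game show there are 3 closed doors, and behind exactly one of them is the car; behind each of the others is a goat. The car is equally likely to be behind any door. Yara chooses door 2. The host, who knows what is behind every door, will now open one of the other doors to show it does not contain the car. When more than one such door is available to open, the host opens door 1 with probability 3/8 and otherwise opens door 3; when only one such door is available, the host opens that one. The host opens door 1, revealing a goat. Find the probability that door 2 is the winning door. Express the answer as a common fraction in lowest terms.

Condition on the true location of the car.
If it is behind door 1 (prior 1/3): the host opened door 1, so this case is ruled out; weight (1/3)·0 = 0.
If it is behind door 2 (prior 1/3): door 1 is available, opened with probability 3/8; weight (1/3)·(3/8) = 1/8.
If it is behind door 3 (prior 1/3): only door 1 is available, probability 1; weight (1/3)·1 = 1/3.
The weights sum to 11/24.
So P(the car behind door 2 | the host opened door 1) = (1/8) / (11/24) = 3/11.

3/11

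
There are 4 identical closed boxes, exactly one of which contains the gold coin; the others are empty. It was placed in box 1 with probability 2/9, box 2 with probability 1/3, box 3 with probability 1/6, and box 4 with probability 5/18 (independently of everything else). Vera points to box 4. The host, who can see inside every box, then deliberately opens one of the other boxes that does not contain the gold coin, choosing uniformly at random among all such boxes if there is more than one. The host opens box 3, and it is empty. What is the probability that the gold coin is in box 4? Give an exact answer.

Consider each possible location of the gold coin in turn.
If it is in box 1 (prior 2/9): the host has 2 equally likely choices, so probability 1/2; weight (2/9)·(1/2) = 1/9.
If it is in box 2 (prior 1/3): the host has 2 equally likely choices, so probability 1/2; weight (1/3)·(1/2) = 1/6.
If it is in box 3 (prior 1/6): the host opened box 3, so this case is ruled out; weight (1/6)·0 = 0.
If it is in box 4 (prior 5/18): the host has 3 equally likely choices, so probability 1/3; weight (5/18)·(1/3) = 5/54.
The weights sum to 10/27.
So P(the gold coin in box 4 | the host opened box 3) = (5/54) / (10/27) = 1/4.

1/4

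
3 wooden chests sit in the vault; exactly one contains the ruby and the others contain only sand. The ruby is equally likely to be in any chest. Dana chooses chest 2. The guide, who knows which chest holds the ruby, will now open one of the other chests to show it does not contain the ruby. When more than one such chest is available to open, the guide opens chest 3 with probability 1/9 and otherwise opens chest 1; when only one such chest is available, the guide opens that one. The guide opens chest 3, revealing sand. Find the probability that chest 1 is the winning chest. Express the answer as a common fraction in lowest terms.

9/10

Condition on the true location of the ruby.
If it is in chest 1 (prior 1/3): only chest 3 is available, probability 1; weight (1/3)·1 = 1/3.
If it is in chest 2 (prior 1/3): chest 3 is available, opened with probability 1/9; weight (1/3)·(1/9) = 1/27.
If it is in chest 3 (prior 1/3): the guide opened chest 3, so this case is ruled out; weight (1/3)·0 = 0.
The weights sum to 10/27.
So P(the ruby in chest 1 | the guide opened chest 3) = (1/3) / (10/27) = 9/10.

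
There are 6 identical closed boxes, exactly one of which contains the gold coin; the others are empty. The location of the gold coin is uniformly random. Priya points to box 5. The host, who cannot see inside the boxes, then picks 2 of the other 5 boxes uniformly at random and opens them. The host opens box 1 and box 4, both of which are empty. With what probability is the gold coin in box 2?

Because the host chose which boxes to open without knowing where the gold coin is, the choice is independent of the prize location. Learning that none of the 2 opened boxes holds the gold coin simply rules out those 2 locations and leaves the remaining 4 boxes still equally likely by symmetry.
So P(the gold coin in box 2) = 1/4.

1/4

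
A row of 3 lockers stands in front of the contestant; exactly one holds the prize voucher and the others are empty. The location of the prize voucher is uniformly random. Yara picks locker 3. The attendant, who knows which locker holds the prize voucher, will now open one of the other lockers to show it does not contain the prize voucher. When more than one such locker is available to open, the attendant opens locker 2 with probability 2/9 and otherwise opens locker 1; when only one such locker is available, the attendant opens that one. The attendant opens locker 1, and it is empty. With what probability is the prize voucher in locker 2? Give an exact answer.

9/16

Apply Bayes' rule, conditioning on where the prize voucher actually is.
If it is in locker 1 (prior 1/3): the attendant opened locker 1, so this case is ruled out; weight (1/3)·0 = 0.
If it is in locker 2 (prior 1/3): only locker 1 is available, probability 1; weight (1/3)·1 = 1/3.
If it is in locker 3 (prior 1/3): locker 2 is available but not opened, probability 7/9; weight (1/3)·(7/9) = 7/27.
The weights sum to 16/27.
So P(the prize voucher in locker 2 | the attendant opened locker 1) = (1/3) / (16/27) = 9/16.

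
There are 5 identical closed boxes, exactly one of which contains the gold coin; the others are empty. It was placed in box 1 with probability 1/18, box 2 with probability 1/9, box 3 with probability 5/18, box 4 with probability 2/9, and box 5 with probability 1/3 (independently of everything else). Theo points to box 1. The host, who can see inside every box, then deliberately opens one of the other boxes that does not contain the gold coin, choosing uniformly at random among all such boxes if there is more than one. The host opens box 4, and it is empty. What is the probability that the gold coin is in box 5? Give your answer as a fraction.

24/55

Apply Bayes' rule, conditioning on where the gold coin actually is.
If it is in box 1 (prior 1/18): the host has 4 equally likely choices, so probability 1/4; weight (1/18)·(1/4) = 1/72.
If it is in box 2 (prior 1/9): the host has 3 equally likely choices, so probability 1/3; weight (1/9)·(1/3) = 1/27.
If it is in box 3 (prior 5/18): the host has 3 equally likely choices, so probability 1/3; weight (5/18)·(1/3) = 5/54.
If it is in box 4 (prior 2/9): the host opened box 4, so this case is ruled out; weight (2/9)·0 = 0.
If it is in box 5 (prior 1/3): the host has 3 equally likely choices, so probability 1/3; weight (1/3)·(1/3) = 1/9.
The weights sum to 55/216.
So P(the gold coin in box 5 | the host opened box 4) = (1/9) / (55/216) = 24/55.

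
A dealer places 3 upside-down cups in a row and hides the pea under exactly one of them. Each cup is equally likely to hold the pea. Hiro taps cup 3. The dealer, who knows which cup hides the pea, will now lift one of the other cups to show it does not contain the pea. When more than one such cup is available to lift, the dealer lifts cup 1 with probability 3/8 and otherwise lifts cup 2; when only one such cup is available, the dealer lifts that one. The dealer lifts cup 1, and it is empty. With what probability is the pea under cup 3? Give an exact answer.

Apply Bayes' rule, conditioning on where the pea actually is.
If it is under cup 1 (prior 1/3): the dealer opened cup 1, so this case is ruled out; weight (1/3)·0 = 0.
If it is under cup 2 (prior 1/3): only cup 1 is available, probability 1; weight (1/3)·1 = 1/3.
If it is under cup 3 (prior 1/3): cup 1 is available, opened with probability 3/8; weight (1/3)·(3/8) = 1/8.
The weights sum to 11/24.
So P(the pea under cup 3 | the dealer opened cup 1) = (1/8) / (11/24) = 3/11.

3/11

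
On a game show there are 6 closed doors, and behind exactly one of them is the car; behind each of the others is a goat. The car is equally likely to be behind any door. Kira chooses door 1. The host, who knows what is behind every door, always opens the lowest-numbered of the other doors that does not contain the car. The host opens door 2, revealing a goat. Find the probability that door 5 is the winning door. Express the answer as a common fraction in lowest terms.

Condition on the true location of the car.
If it is behind any of doors 1, 3, 4, 5, and 6 (prior 1/6 each): door 2 is the lowest-numbered option available, probability 1; weight (1/6)·1 = 1/6 each.
If it is behind door 2 (prior 1/6): the host opened door 2, so this case is ruled out; weight (1/6)·0 = 0.
The weights sum to 5/6.
So P(the car behind door 5 | the host opened door 2) = (1/6) / (5/6) = 1/5.

1/5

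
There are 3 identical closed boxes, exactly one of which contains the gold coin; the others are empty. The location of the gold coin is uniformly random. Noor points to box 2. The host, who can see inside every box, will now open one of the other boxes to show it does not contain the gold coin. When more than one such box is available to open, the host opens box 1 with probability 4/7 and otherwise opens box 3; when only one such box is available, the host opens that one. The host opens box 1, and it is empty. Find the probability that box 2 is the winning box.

Apply Bayes' rule, conditioning on where the gold coin actually is.
If it is in box 1 (prior 1/3): the host opened box 1, so this case is ruled out; weight (1/3)·0 = 0.
If it is in box 2 (prior 1/3): box 1 is available, opened with probability 4/7; weight (1/3)·(4/7) = 4/21.
If it is in box 3 (prior 1/3): only box 1 is available, probability 1; weight (1/3)·1 = 1/3.
The weights sum to 11/21.
So P(the gold coin in box 2 | the host opened box 1) = (4/21) / (11/21) = 4/11.

4/11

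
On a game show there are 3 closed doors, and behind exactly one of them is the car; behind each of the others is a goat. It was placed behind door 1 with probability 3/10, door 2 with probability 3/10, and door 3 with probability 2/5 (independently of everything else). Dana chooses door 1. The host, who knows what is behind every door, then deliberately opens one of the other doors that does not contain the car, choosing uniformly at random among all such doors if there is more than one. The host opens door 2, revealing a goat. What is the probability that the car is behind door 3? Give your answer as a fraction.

8/11

Consider each possible location of the car in turn.
If it is behind door 1 (prior 3/10): the host has 2 equally likely choices, so probability 1/2; weight (3/10)·(1/2) = 3/20.
If it is behind door 2 (prior 3/10): the host opened door 2, so this case is ruled out; weight (3/10)·0 = 0.
If it is behind door 3 (prior 2/5): the host has no choice, probability 1; weight (2/5)·1 = 2/5.
The weights sum to 11/20.
So P(the car behind door 3 | the host opened door 2) = (2/5) / (11/20) = 8/11.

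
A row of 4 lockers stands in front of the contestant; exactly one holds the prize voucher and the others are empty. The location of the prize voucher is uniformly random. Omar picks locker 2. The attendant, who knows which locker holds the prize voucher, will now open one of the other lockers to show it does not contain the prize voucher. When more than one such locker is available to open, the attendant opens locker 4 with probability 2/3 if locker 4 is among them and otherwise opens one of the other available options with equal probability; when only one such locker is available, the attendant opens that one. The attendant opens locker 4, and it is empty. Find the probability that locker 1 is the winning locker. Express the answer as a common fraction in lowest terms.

1/3

Apply Bayes' rule, conditioning on where the prize voucher actually is.
If it is in any of lockers 1, 2, and 3 (prior 1/4 each): locker 4 is available, opened with probability 2/3; weight (1/4)·(2/3) = 1/6 each.
If it is in locker 4 (prior 1/4): the attendant opened locker 4, so this case is ruled out; weight (1/4)·0 = 0.
The weights sum to 1/2.
So P(the prize voucher in locker 1 | the attendant opened locker 4) = (1/6) / (1/2) = 1/3.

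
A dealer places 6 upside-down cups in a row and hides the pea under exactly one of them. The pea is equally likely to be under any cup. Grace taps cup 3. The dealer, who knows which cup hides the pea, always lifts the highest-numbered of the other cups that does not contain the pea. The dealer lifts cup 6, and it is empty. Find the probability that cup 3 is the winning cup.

1/5

Consider each possible location of the pea in turn.
If it is under any of cups 1, 2, 3, 4, and 5 (prior 1/6 each): cup 6 is the highest-numbered option available, probability 1; weight (1/6)·1 = 1/6 each.
If it is under cup 6 (prior 1/6): the dealer opened cup 6, so this case is ruled out; weight (1/6)·0 = 0.
The weights sum to 5/6.
So P(the pea under cup 3 | the dealer opened cup 6) = (1/6) / (5/6) = 1/5.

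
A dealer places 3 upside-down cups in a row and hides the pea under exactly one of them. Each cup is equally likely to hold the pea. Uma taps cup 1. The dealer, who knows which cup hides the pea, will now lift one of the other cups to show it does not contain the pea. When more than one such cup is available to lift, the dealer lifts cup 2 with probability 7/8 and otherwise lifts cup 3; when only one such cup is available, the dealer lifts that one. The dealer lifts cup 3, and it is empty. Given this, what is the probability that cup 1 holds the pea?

Condition on the true location of the pea.
If it is under cup 1 (prior 1/3): cup 2 is available but not opened, probability 1/8; weight (1/3)·(1/8) = 1/24.
If it is under cup 2 (prior 1/3): only cup 3 is available, probability 1; weight (1/3)·1 = 1/3.
If it is under cup 3 (prior 1/3): the dealer opened cup 3, so this case is ruled out; weight (1/3)·0 = 0.
The weights sum to 3/8.
So P(the pea under cup 1 | the dealer opened cup 3) = (1/24) / (3/8) = 1/9.

1/9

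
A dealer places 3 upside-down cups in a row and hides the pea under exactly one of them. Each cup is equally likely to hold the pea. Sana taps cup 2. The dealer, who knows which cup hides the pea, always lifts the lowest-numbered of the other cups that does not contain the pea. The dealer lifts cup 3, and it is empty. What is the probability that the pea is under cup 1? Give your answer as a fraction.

1

Condition on the true location of the pea.
If it is under cup 1 (prior 1/3): cup 3 is the lowest-numbered option available, probability 1; weight (1/3)·1 = 1/3.
If it is under cup 2 (prior 1/3): the dealer would have opened cup 1 instead, probability 0; weight (1/3)·0 = 0.
If it is under cup 3 (prior 1/3): the dealer opened cup 3, so this case is ruled out; weight (1/3)·0 = 0.
The weights sum to 1/3.
So P(the pea under cup 1 | the dealer opened cup 3) = (1/3) / (1/3) = 1.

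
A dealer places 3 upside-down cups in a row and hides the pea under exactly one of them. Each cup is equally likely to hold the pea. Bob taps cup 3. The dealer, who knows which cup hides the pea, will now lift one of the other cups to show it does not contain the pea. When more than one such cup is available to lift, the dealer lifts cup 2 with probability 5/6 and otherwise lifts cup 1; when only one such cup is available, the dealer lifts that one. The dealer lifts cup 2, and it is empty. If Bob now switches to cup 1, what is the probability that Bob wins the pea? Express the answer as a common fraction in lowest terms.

6/11

Condition on the true location of the pea.
If it is under cup 1 (prior 1/3): only cup 2 is available, probability 1; weight (1/3)·1 = 1/3.
If it is under cup 2 (prior 1/3): the dealer opened cup 2, so this case is ruled out; weight (1/3)·0 = 0.
If it is under cup 3 (prior 1/3): cup 2 is available, opened with probability 5/6; weight (1/3)·(5/6) = 5/18.
The weights sum to 11/18.
So P(the pea under cup 1 | the dealer opened cup 2) = (1/3) / (11/18) = 6/11.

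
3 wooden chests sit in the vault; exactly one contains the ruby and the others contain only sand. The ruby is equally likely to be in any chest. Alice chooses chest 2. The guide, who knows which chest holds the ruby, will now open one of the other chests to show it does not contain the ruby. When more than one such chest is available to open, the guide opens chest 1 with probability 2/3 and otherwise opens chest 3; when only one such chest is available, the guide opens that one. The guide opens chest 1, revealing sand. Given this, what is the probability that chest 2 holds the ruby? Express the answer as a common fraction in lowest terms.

Apply Bayes' rule, conditioning on where the ruby actually is.
If it is in chest 1 (prior 1/3): the guide opened chest 1, so this case is ruled out; weight (1/3)·0 = 0.
If it is in chest 2 (prior 1/3): chest 1 is available, opened with probability 2/3; weight (1/3)·(2/3) = 2/9.
If it is in chest 3 (prior 1/3): only chest 1 is available, probability 1; weight (1/3)·1 = 1/3.
The weights sum to 5/9.
So P(the ruby in chest 2 | the guide opened chest 1) = (2/9) / (5/9) = 2/5.

2/5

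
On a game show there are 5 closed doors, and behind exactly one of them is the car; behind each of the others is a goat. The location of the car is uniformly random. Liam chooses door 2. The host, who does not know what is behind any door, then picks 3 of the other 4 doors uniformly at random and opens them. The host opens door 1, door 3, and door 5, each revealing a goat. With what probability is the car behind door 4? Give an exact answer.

1/2

Condition on the true location of the car.
If it is behind any of doors 1, 3, and 5 (prior 1/5 each): that door was opened and seen not to hold the prize — ruled out; weight (1/5)·0 = 0 each.
If it is behind either of doors 2 and 4 (prior 1/5 each): the host picks exactly this set with probability 1/4 regardless, and none is the prize; weight (1/5)·(1/4) = 1/20 each.
The weights sum to 1/10.
So P(the car behind door 4 | the host opened door 1, door 3, and door 5) = (1/20) / (1/10) = 1/2.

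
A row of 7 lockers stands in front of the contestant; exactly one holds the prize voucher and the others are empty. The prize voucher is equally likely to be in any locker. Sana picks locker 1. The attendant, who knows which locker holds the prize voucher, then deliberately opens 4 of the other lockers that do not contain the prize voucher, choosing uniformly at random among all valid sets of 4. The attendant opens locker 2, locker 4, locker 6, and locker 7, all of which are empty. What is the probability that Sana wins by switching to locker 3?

3/7

Condition on the true location of the prize voucher.
If it is in locker 1 (prior 1/7): the attendant has 15 equally likely choices, so probability 1/15; weight (1/7)·(1/15) = 1/105.
If it is in any of lockers 2, 4, 6, and 7 (prior 1/7 each): that locker was opened and seen not to hold the prize — ruled out; weight (1/7)·0 = 0 each.
If it is in either of lockers 3 and 5 (prior 1/7 each): the attendant has 5 equally likely choices, so probability 1/5; weight (1/7)·(1/5) = 1/35 each.
The weights sum to 1/15.
So P(the prize voucher in locker 3 | the attendant opened locker 2, locker 4, locker 6, and locker 7) = (1/35) / (1/15) = 3/7.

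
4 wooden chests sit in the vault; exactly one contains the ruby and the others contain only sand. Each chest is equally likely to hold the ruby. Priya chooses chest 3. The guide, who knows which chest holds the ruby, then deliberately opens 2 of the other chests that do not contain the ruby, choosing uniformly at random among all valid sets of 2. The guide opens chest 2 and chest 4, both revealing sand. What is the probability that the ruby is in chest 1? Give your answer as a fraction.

Condition on the true location of the ruby.
If it is in chest 1 (prior 1/4): the guide has no choice, probability 1; weight (1/4)·1 = 1/4.
If it is in either of chests 2 and 4 (prior 1/4 each): that chest was opened and seen not to hold the prize — ruled out; weight (1/4)·0 = 0 each.
If it is in chest 3 (prior 1/4): the guide has 3 equally likely choices, so probability 1/3; weight (1/4)·(1/3) = 1/12.
The weights sum to 1/3.
So P(the ruby in chest 1 | the guide opened chest 2 and chest 4) = (1/4) / (1/3) = 3/4.

3/4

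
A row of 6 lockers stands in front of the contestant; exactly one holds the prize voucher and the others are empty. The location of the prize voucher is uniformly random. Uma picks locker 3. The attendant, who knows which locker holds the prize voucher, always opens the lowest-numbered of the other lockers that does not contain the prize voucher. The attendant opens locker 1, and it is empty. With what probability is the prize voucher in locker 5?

1/5

Consider each possible location of the prize voucher in turn.
If it is in locker 1 (prior 1/6): the attendant opened locker 1, so this case is ruled out; weight (1/6)·0 = 0.
If it is in any of lockers 2, 3, 4, 5, and 6 (prior 1/6 each): locker 1 is the lowest-numbered option available, probability 1; weight (1/6)·1 = 1/6 each.
The weights sum to 5/6.
So P(the prize voucher in locker 5 | the attendant opened locker 1) = (1/6) / (5/6) = 1/5.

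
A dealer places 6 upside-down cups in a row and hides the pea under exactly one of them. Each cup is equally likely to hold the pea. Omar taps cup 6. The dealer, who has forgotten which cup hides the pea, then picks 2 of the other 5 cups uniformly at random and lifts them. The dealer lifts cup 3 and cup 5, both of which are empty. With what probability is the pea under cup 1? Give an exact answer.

1/4

Consider each possible location of the pea in turn.
If it is under any of cups 1, 2, 4, and 6 (prior 1/6 each): the dealer picks exactly this set with probability 1/10 regardless, and none is the prize; weight (1/6)·(1/10) = 1/60 each.
If it is under either of cups 3 and 5 (prior 1/6 each): that cup was opened and seen not to hold the prize — ruled out; weight (1/6)·0 = 0 each.
The weights sum to 1/15.
So P(the pea under cup 1 | the dealer opened cup 3 and cup 5) = (1/60) / (1/15) = 1/4.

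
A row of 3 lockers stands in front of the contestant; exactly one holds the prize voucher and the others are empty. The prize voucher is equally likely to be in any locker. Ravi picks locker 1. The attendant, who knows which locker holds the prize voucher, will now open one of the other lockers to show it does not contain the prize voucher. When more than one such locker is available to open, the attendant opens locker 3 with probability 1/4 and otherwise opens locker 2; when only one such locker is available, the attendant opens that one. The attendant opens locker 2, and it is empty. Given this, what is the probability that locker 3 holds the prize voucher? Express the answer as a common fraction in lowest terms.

Consider each possible location of the prize voucher in turn.
If it is in locker 1 (prior 1/3): locker 3 is available but not opened, probability 3/4; weight (1/3)·(3/4) = 1/4.
If it is in locker 2 (prior 1/3): the attendant opened locker 2, so this case is ruled out; weight (1/3)·0 = 0.
If it is in locker 3 (prior 1/3): only locker 2 is available, probability 1; weight (1/3)·1 = 1/3.
The weights sum to 7/12.
So P(the prize voucher in locker 3 | the attendant opened locker 2) = (1/3) / (7/12) = 4/7.

4/7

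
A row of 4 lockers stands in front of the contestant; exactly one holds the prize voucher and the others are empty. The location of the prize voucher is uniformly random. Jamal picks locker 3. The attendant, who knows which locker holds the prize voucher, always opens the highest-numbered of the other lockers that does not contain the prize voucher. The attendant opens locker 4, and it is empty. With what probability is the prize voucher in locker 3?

1/3

Consider each possible location of the prize voucher in turn.
If it is in any of lockers 1, 2, and 3 (prior 1/4 each): locker 4 is the highest-numbered option available, probability 1; weight (1/4)·1 = 1/4 each.
If it is in locker 4 (prior 1/4): the attendant opened locker 4, so this case is ruled out; weight (1/4)·0 = 0.
The weights sum to 3/4.
So P(the prize voucher in locker 3 | the attendant opened locker 4) = (1/4) / (3/4) = 1/3.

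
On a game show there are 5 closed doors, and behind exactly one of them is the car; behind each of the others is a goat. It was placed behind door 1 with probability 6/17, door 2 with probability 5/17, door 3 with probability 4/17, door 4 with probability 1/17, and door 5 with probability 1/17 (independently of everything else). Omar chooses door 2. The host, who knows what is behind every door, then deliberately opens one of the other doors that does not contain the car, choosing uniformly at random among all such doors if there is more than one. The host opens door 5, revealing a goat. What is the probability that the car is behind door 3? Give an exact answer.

16/59

Condition on the true location of the car.
If it is behind door 1 (prior 6/17): the host has 3 equally likely choices, so probability 1/3; weight (6/17)·(1/3) = 2/17.
If it is behind door 2 (prior 5/17): the host has 4 equally likely choices, so probability 1/4; weight (5/17)·(1/4) = 5/68.
If it is behind door 3 (prior 4/17): the host has 3 equally likely choices, so probability 1/3; weight (4/17)·(1/3) = 4/51.
If it is behind door 4 (prior 1/17): the host has 3 equally likely choices, so probability 1/3; weight (1/17)·(1/3) = 1/51.
If it is behind door 5 (prior 1/17): the host opened door 5, so this case is ruled out; weight (1/17)·0 = 0.
The weights sum to 59/204.
So P(the car behind door 3 | the host opened door 5) = (4/51) / (59/204) = 16/59.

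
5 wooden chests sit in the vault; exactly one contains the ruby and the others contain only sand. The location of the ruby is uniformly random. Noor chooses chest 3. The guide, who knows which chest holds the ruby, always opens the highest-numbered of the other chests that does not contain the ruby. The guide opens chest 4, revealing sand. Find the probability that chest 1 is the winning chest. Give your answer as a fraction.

Consider each possible location of the ruby in turn.
If it is in any of chests 1, 2, and 3 (prior 1/5 each): the guide would have opened chest 5 instead, probability 0; weight (1/5)·0 = 0 each.
If it is in chest 4 (prior 1/5): the guide opened chest 4, so this case is ruled out; weight (1/5)·0 = 0.
If it is in chest 5 (prior 1/5): chest 4 is the highest-numbered option available, probability 1; weight (1/5)·1 = 1/5.
The weights sum to 1/5.
So P(the ruby in chest 1 | the guide opened chest 4) = 0 / (1/5) = 0.

0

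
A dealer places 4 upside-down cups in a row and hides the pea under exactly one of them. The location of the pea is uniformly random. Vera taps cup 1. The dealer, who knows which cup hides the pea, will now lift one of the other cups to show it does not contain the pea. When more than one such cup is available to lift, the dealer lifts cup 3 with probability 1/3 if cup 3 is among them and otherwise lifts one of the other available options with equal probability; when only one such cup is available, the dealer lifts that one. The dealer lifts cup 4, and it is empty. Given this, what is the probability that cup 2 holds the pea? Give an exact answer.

4/9

Consider each possible location of the pea in turn.
If it is under cup 1 (prior 1/4): cup 3 is available but not opened; cup 4 gets probability (1 − 1/3)/2 = 1/3; weight (1/4)·(1/3) = 1/12.
If it is under cup 2 (prior 1/4): cup 3 is available but not opened, probability 2/3; weight (1/4)·(2/3) = 1/6.
If it is under cup 3 (prior 1/4): cup 3 holds the prize so is unavailable; the dealer chooses uniformly among the 2 others, probability 1/2; weight (1/4)·(1/2) = 1/8.
If it is under cup 4 (prior 1/4): the dealer opened cup 4, so this case is ruled out; weight (1/4)·0 = 0.
The weights sum to 3/8.
So P(the pea under cup 2 | the dealer opened cup 4) = (1/6) / (3/8) = 4/9.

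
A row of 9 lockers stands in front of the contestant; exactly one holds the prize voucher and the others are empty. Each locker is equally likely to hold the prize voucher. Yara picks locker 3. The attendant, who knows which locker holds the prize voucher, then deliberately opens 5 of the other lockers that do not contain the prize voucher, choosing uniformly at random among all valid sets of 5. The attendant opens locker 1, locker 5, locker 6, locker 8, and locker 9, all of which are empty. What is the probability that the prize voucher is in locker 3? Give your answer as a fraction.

Condition on the true location of the prize voucher.
If it is in any of lockers 1, 5, 6, 8, and 9 (prior 1/9 each): that locker was opened and seen not to hold the prize — ruled out; weight (1/9)·0 = 0 each.
If it is in any of lockers 2, 4, and 7 (prior 1/9 each): the attendant has 21 equally likely choices, so probability 1/21; weight (1/9)·(1/21) = 1/189 each.
If it is in locker 3 (prior 1/9): the attendant has 56 equally likely choices, so probability 1/56; weight (1/9)·(1/56) = 1/504.
The weights sum to 1/56.
So P(the prize voucher in locker 3 | the attendant opened locker 1, locker 5, locker 6, locker 8, and locker 9) = (1/504) / (1/56) = 1/9.

1/9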